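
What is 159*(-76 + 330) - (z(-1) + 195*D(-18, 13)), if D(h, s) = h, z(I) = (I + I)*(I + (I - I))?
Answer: 43894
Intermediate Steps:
z(I) = 2*I² (z(I) = (2*I)*(I + 0) = (2*I)*I = 2*I²)
159*(-76 + 330) - (z(-1) + 195*D(-18, 13)) = 159*(-76 + 330) - (2*(-1)² + 195*(-18)) = 159*254 - (2*1 - 3510) = 40386 - (2 - 3510) = 40386 - 1*(-3508) = 40386 + 3508 = 43894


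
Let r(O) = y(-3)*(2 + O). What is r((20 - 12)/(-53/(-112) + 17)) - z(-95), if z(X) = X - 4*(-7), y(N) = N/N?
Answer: 135929/1957 ≈ 69.458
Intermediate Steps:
y(N) = 1
z(X) = 28 + X (z(X) = X + 28 = 28 + X)
r(O) = 2 + O (r(O) = 1*(2 + O) = 2 + O)
r((20 - 12)/(-53/(-112) + 17)) - z(-95) = (2 + (20 - 12)/(-53/(-112) + 17)) - (28 - 95) = (2 + 8/(-53*(-1/112) + 17)) - 1*(-67) = (2 + 8/(53/112 + 17)) + 67 = (2 + 8/(1957/112)) + 67 = (2 + 8*(112/1957)) + 67 = (2 + 896/1957) + 67 = 4810/1957 + 67 = 135929/1957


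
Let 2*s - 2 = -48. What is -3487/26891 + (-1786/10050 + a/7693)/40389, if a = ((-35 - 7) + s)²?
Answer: -5443973973267559/41985743838237675 ≈ -0.12966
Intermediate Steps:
s = -23 (s = 1 + (½)*(-48) = 1 - 24 = -23)
a = 4225 (a = ((-35 - 7) - 23)² = (-42 - 23)² = (-65)² = 4225)
-3487/26891 + (-1786/10050 + a/7693)/40389 = -3487/26891 + (-1786/10050 + 4225/7693)/40389 = -3487*1/26891 + (-1786*1/10050 + 4225*(1/7693))*(1/40389) = -3487/26891 + (-893/5025 + 4225/7693)*(1/40389) = -3487/26891 + (14360776/38657325)*(1/40389) = -3487/26891 + 14360776/1561330699425 = -5443973973267559/41985743838237675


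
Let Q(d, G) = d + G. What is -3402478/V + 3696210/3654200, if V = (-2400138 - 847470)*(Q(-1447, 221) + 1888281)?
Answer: 5662980231059345/5598613445086662 ≈ 1.0115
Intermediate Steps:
Q(d, G) = G + d
V = -6128414914440 (V = (-2400138 - 847470)*((221 - 1447) + 1888281) = -3247608*(-1226 + 1888281) = -3247608*1887055 = -6128414914440)
-3402478/V + 3696210/3654200 = -3402478/(-6128414914440) + 3696210/3654200 = -3402478*(-1/6128414914440) + 3696210*(1/3654200) = 1701239/3064207457220 + 369621/365420 = 5662980231059345/5598613445086662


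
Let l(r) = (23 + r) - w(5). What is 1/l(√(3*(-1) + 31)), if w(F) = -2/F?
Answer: 585/12989 - 50*√7/12989 ≈ 0.034854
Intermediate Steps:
l(r) = 117/5 + r (l(r) = (23 + r) - (-2)/5 = (23 + r) - 1*(-⅖) = (23 + r) + ⅖ = 117/5 + r)
1/l(√(3*(-1) + 31)) = 1/(117/5 + √(3*(-1) + 31)) = 1/(117/5 + √(-3 + 31)) = 1/(117/5 + √28) = 1/(117/5 + 2*√7)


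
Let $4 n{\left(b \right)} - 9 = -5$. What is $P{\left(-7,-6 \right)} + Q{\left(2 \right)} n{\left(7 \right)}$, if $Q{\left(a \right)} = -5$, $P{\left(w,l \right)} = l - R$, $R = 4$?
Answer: $-15$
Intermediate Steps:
$P{\left(w,l \right)} = -4 + l$ ($P{\left(w,l \right)} = l - 4 = -4 + l$)
$n{\left(b \right)} = 1$ ($n{\left(b \right)} = \frac{9}{4} + \frac{1}{4} \left(-5\right) = \frac{9}{4} - \frac{5}{4} = 1$)
$P{\left(-7,-6 \right)} + Q{\left(2 \right)} n{\left(7 \right)} = \left(-4 - 6\right) - 5 = -10 - 5 = -15$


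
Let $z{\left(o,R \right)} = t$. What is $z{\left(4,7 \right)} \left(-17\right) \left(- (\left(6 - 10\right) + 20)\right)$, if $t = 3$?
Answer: $816$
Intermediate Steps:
$z{\left(o,R \right)} = 3$
$z{\left(4,7 \right)} \left(-17\right) \left(- (\left(6 - 10\right) + 20)\right) = 3 \left(-17\right) \left(- (\left(6 - 10\right) + 20)\right) = - 51 \left(- (-4 + 20)\right) = - 51 \left(\left(-1\right) 16\right) = \left(-51\right) \left(-16\right) = 816$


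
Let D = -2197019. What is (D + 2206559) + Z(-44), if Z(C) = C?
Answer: 9496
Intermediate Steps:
(D + 2206559) + Z(-44) = (-2197019 + 2206559) - 44 = 9540 - 44 = 9496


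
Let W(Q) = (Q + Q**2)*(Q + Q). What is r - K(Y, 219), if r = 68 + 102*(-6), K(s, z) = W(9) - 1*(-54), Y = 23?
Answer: -2218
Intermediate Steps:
W(Q) = 2*Q*(Q + Q**2) (W(Q) = (Q + Q**2)*(2*Q) = 2*Q*(Q + Q**2))
K(s, z) = 1674 (K(s, z) = 2*9**2*(1 + 9) - 1*(-54) = 2*81*10 + 54 = 1620 + 54 = 1674)
r = -544 (r = 68 - 612 = -544)
r - K(Y, 219) = -544 - 1*1674 = -544 - 1674 = -2218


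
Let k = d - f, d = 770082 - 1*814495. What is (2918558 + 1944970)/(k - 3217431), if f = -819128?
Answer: -1215882/610679 ≈ -1.9910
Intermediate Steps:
d = -44413 (d = 770082 - 814495 = -44413)
k = 774715 (k = -44413 - 1*(-819128) = -44413 + 819128 = 774715)
(2918558 + 1944970)/(k - 3217431) = (2918558 + 1944970)/(774715 - 3217431) = 4863528/(-2442716) = 4863528*(-1/2442716) = -1215882/610679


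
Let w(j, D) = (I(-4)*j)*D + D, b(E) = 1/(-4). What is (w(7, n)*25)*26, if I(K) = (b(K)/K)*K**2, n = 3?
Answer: 15600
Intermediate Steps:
b(E) = -1/4
I(K) = -K/4 (I(K) = (-1/(4*K))*K**2 = -K/4)
w(j, D) = D + D*j (w(j, D) = ((-1/4*(-4))*j)*D + D = (1*j)*D + D = j*D + D = D*j + D = D + D*j)
(w(7, n)*25)*26 = ((3*(1 + 7))*25)*26 = ((3*8)*25)*26 = (24*25)*26 = 600*26 = 15600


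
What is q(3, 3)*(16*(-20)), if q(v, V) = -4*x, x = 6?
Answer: 7680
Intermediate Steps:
q(v, V) = -24 (q(v, V) = -4*6 = -24)
q(3, 3)*(16*(-20)) = -384*(-20) = -24*(-320) = 7680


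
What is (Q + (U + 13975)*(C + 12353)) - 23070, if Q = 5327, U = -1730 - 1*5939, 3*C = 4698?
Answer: 87755471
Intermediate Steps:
C = 1566 (C = (⅓)*4698 = 1566)
U = -7669 (U = -1730 - 5939 = -7669)
(Q + (U + 13975)*(C + 12353)) - 23070 = (5327 + (-7669 + 13975)*(1566 + 12353)) - 23070 = (5327 + 6306*13919) - 23070 = (5327 + 87773214) - 23070 = 87778541 - 23070 = 87755471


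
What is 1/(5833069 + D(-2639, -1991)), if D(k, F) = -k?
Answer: 1/5835708 ≈ 1.7136e-7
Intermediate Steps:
1/(5833069 + D(-2639, -1991)) = 1/(5833069 - 1*(-2639)) = 1/(5833069 + 2639) = 1/5835708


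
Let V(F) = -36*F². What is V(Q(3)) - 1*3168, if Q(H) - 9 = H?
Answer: -8352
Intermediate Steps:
Q(H) = 9 + H
V(Q(3)) - 1*3168 = -36*(9 + 3)² - 1*3168 = -36*12² - 3168 = -36*144 - 3168 = -5184 - 3168 = -8352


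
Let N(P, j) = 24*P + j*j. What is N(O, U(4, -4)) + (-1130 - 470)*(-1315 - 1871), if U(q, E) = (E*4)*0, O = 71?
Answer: 5099304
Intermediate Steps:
U(q, E) = 0 (U(q, E) = (4*E)*0 = 0)
N(P, j) = j**2 + 24*P (N(P, j) = 24*P + j**2 = j**2 + 24*P)
N(O, U(4, -4)) + (-1130 - 470)*(-1315 - 1871) = (0**2 + 24*71) + (-1130 - 470)*(-1315 - 1871) = (0 + 1704) - 1600*(-3186) = 1704 + 5097600 = 5099304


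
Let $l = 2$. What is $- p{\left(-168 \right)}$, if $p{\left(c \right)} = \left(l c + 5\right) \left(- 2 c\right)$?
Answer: $111216$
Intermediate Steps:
$p{\left(c \right)} = - 2 c \left(5 + 2 c\right)$ ($p{\left(c \right)} = \left(2 c + 5\right) \left(- 2 c\right) = \left(5 + 2 c\right) \left(- 2 c\right) = - 2 c \left(5 + 2 c\right)$)
$- p{\left(-168 \right)} = - \left(-2\right) \left(-168\right) \left(5 + 2 \left(-168\right)\right) = - \left(-2\right) \left(-168\right) \left(5 - 336\right) = - \left(-2\right) \left(-168\right) \left(-331\right) = \left(-1\right) \left(-111216\right) = 111216$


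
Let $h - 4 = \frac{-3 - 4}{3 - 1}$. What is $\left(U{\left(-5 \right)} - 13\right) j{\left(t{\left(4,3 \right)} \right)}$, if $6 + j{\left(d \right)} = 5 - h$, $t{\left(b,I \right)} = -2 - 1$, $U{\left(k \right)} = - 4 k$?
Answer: $- \frac{21}{2} \approx -10.5$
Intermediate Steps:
$h = \frac{1}{2}$ ($h = 4 + \frac{-3 - 4}{3 - 1} = 4 - \frac{7}{2} = \frac{1}{2} \approx 0.5$)
$t{\left(b,I \right)} = -3$ ($t{\left(b,I \right)} = -2 - 1 = -3$)
$j{\left(d \right)} = - \frac{3}{2}$ ($j{\left(d \right)} = -6 + \left(5 - \frac{1}{2}\right) = -6 + \frac{9}{2} = - \frac{3}{2}$)
$\left(U{\left(-5 \right)} - 13\right) j{\left(t{\left(4,3 \right)} \right)} = \left(\left(-4\right) \left(-5\right) - 13\right) \left(- \frac{3}{2}\right) = \left(20 - 13\right) \left(- \frac{3}{2}\right) = 7 \left(- \frac{3}{2}\right) = - \frac{21}{2}$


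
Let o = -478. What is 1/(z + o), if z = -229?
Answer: -1/707 ≈ -0.0014144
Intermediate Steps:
1/(z + o) = 1/(-229 - 478) = 1/(-707) = -1/707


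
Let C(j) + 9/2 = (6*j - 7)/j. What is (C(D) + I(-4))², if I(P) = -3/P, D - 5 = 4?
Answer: 2809/1296 ≈ 2.1674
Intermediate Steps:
D = 9 (D = 5 + 4 = 9)
C(j) = -9/2 + (-7 + 6*j)/j (C(j) = -9/2 + (6*j - 7)/j = -9/2 + (-7 + 6*j)/j)
(C(D) + I(-4))² = ((3/2 - 7/9) - 3/(-4))² = ((3/2 - 7*⅑) - 3*(-¼))² = ((3/2 - 7/9) + ¾)² = (13/18 + ¾)² = (53/36)² = 2809/1296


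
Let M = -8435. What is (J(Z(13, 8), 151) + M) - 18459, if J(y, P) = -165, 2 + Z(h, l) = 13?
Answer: -27059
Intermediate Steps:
Z(h, l) = 11 (Z(h, l) = -2 + 13 = 11)
(J(Z(13, 8), 151) + M) - 18459 = (-165 - 8435) - 18459 = -8600 - 18459 = -27059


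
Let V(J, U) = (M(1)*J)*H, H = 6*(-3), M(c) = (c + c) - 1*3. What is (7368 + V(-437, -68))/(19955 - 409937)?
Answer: 83/64997 ≈ 0.0012770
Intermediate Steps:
M(c) = -3 + 2*c (M(c) = 2*c - 3 = -3 + 2*c)
H = -18
V(J, U) = 18*J (V(J, U) = ((-3 + 2*1)*J)*(-18) = ((-3 + 2)*J)*(-18) = -J*(-18) = 18*J)
(7368 + V(-437, -68))/(19955 - 409937) = (7368 + 18*(-437))/(19955 - 409937) = (7368 - 7866)/(-389982) = -498*(-1/389982) = 83/64997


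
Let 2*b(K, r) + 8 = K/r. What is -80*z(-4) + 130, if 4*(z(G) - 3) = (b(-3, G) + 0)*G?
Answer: -400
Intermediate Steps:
b(K, r) = -4 + K/(2*r) (b(K, r) = -4 + (K/r)/2 = -4 + K/(2*r))
z(G) = 3 + G*(-4 - 3/(2*G))/4 (z(G) = 3 + (((-4 + (½)*(-3)/G) + 0)*G)/4 = 3 + (((-4 - 3/(2*G)) + 0)*G)/4 = 3 + ((-4 - 3/(2*G))*G)/4 = 3 + (G*(-4 - 3/(2*G)))/4 = 3 + G*(-4 - 3/(2*G))/4)
-80*z(-4) + 130 = -80*(21/8 - 1*(-4)) + 130 = -80*(21/8 + 4) + 130 = -80*53/8 + 130 = -530 + 130 = -400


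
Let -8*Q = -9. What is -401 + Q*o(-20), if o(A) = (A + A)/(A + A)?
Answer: -3199/8 ≈ -399.88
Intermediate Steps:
Q = 9/8 (Q = -⅛*(-9) = 9/8 ≈ 1.1250)
o(A) = 1 (o(A) = (2*A)/((2*A)) = (2*A)*(1/(2*A)) = 1)
-401 + Q*o(-20) = -401 + (9/8)*1 = -401 + 9/8 = -3199/8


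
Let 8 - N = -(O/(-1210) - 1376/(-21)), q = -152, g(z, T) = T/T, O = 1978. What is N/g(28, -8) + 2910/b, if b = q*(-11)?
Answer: 71095201/965580 ≈ 73.630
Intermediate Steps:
g(z, T) = 1
N = 913351/12705 (N = 8 - (-1)*(1978/(-1210) - 1376/(-21)) = 8 - (-1)*(1978*(-1/1210) - 1376*(-1/21)) = 8 - (-1)*(-989/605 + 1376/21) = 8 - (-1)*811711/12705 = 8 - 1*(-811711/12705) = 8 + 811711/12705 = 913351/12705 ≈ 71.889)
b = 1672 (b = -152*(-11) = 1672)
N/g(28, -8) + 2910/b = (913351/12705)/1 + 2910/1672 = (913351/12705)*1 + 2910*(1/1672) = 913351/12705 + 1455/836 = 71095201/965580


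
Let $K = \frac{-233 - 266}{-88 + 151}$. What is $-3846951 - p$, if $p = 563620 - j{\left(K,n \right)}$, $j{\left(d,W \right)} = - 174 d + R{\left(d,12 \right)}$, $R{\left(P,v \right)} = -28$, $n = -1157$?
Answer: $- \frac{92593637}{21} \approx -4.4092 \cdot 10^{6}$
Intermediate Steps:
$K = - \frac{499}{63} \approx -7.9206$
$j{\left(d,W \right)} = -28 - 174 d$ ($j{\left(d,W \right)} = - 174 d - 28 = -28 - 174 d$)
$p = \frac{11807666}{21}$ ($p = 563620 - \left(-28 - - \frac{28942}{21}\right) = 563620 - \left(-28 + \frac{28942}{21}\right) = 563620 - \frac{28354}{21} = \frac{11807666}{21} \approx 5.6227 \cdot 10^{5}$)
$-3846951 - p = -3846951 - \frac{11807666}{21} = - \frac{92593637}{21}$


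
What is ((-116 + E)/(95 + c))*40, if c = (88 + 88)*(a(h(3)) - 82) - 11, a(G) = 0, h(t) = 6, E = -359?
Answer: 4750/3587 ≈ 1.3242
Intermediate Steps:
c = -14443 (c = (88 + 88)*(0 - 82) - 11 = 176*(-82) - 11 = -14432 - 11 = -14443)
((-116 + E)/(95 + c))*40 = ((-116 - 359)/(95 - 14443))*40 = -475/(-14348)*40 = -475*(-1/14348)*40 = (475/14348)*40 = 4750/3587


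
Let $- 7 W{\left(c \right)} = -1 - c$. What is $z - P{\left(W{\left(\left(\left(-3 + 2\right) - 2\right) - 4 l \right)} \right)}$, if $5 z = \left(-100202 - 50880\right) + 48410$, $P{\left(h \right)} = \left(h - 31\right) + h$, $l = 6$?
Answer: $- \frac{717359}{35} \approx -20496.0$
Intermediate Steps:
$W{\left(c \right)} = \frac{1}{7} + \frac{c}{7}$ ($W{\left(c \right)} = - \frac{-1 - c}{7} = \frac{1}{7} + \frac{c}{7}$)
$P{\left(h \right)} = -31 + 2 h$ ($P{\left(h \right)} = \left(-31 + h\right) + h = -31 + 2 h$)
$z = - \frac{102672}{5}$ ($z = \frac{\left(-100202 - 50880\right) + 48410}{5} = \frac{-151082 + 48410}{5} = \frac{1}{5} \left(-102672\right) = - \frac{102672}{5} \approx -20534.0$)
$z - P{\left(W{\left(\left(\left(-3 + 2\right) - 2\right) - 4 l \right)} \right)} = - \frac{102672}{5} - \left(-31 + 2 \left(\frac{1}{7} + \frac{\left(\left(-3 + 2\right) - 2\right) - 24}{7}\right)\right) = - \frac{102672}{5} - \left(-31 + 2 \left(\frac{1}{7} + \frac{\left(-1 - 2\right) - 24}{7}\right)\right) = - \frac{102672}{5} - \left(-31 + 2 \left(\frac{1}{7} + \frac{-3 - 24}{7}\right)\right) = - \frac{102672}{5} - \left(-31 + 2 \left(\frac{1}{7} + \frac{1}{7} \left(-27\right)\right)\right) = - \frac{102672}{5} - \left(-31 + 2 \left(\frac{1}{7} - \frac{27}{7}\right)\right) = - \frac{102672}{5} - \left(-31 + 2 \left(- \frac{26}{7}\right)\right) = - \frac{102672}{5} - \left(-31 - \frac{52}{7}\right) = - \frac{102672}{5} - - \frac{269}{7} = - \frac{102672}{5} + \frac{269}{7} = - \frac{717359}{35}$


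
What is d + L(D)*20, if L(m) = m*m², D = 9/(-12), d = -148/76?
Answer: -3157/304 ≈ -10.385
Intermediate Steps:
d = -37/19 (d = -148*1/76 = -37/19 ≈ -1.9474)
D = -¾ (D = 9*(-1/12) = -¾ ≈ -0.75000)
L(m) = m³
d + L(D)*20 = -37/19 + (-¾)³*20 = -37/19 - 27/64*20 = -37/19 - 135/16 = -3157/304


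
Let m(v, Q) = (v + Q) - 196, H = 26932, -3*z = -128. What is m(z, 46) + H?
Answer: 80474/3 ≈ 26825.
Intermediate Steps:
z = 128/3 (z = -1/3*(-128) = 128/3 ≈ 42.667)
m(v, Q) = -196 + Q + v (m(v, Q) = (Q + v) - 196 = -196 + Q + v)
m(z, 46) + H = (-196 + 46 + 128/3) + 26932 = -322/3 + 26932 = 80474/3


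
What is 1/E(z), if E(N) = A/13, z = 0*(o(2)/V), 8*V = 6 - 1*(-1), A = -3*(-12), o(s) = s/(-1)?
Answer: 13/36 ≈ 0.36111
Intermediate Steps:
o(s) = -s (o(s) = s*(-1) = -s)
A = 36
V = 7/8 (V = (6 - 1*(-1))/8 = (6 + 1)/8 = (⅛)*7 = 7/8 ≈ 0.87500)
z = 0 (z = 0*((-1*2)/(7/8)) = 0*(-2*8/7) = 0*(-16/7) = 0)
E(N) = 36/13
1/E(z) = 1/(36/13) = 13/36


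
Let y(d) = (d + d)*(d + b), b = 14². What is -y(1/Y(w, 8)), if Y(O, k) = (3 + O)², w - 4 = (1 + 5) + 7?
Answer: -78401/80000 ≈ -0.98001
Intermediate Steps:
b = 196
w = 17 (w = 4 + ((1 + 5) + 7) = 4 + (6 + 7) = 4 + 13 = 17)
y(d) = 2*d*(196 + d) (y(d) = (d + d)*(d + 196) = (2*d)*(196 + d) = 2*d*(196 + d))
-y(1/Y(w, 8)) = -2*(196 + 1/((3 + 17)²))/((3 + 17)²) = -2*(196 + 1/(20²))/(20²) = -2*(196 + 1/400)/400 = -2*78401/(400*400) = -1*78401/80000 = -78401/80000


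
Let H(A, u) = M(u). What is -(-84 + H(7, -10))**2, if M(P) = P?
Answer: -8836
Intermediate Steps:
H(A, u) = u
-(-84 + H(7, -10))**2 = -(-84 - 10)**2 = -1*(-94)**2 = -1*8836 = -8836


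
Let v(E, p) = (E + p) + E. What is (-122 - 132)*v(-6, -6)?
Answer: 4572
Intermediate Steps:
v(E, p) = p + 2*E
(-122 - 132)*v(-6, -6) = (-122 - 132)*(-6 + 2*(-6)) = -254*(-6 - 12) = -254*(-18) = 4572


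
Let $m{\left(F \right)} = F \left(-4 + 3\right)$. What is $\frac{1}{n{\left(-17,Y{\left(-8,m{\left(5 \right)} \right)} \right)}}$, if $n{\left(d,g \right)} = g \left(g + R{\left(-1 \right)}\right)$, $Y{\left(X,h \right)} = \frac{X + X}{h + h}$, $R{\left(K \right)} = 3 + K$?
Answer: $\frac{25}{144} \approx 0.17361$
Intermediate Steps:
$m{\left(F \right)} = - F$ ($m{\left(F \right)} = F \left(-1\right) = - F$)
$Y{\left(X,h \right)} = \frac{X}{h}$ ($Y{\left(X,h \right)} = \frac{2 X}{2 h} = 2 X \frac{1}{2 h} = \frac{X}{h}$)
$n{\left(d,g \right)} = g \left(2 + g\right)$ ($n{\left(d,g \right)} = g \left(g + \left(3 - 1\right)\right) = g \left(g + 2\right) = g \left(2 + g\right)$)
$\frac{1}{n{\left(-17,Y{\left(-8,m{\left(5 \right)} \right)} \right)}} = \frac{1}{- \frac{8}{\left(-1\right) 5} \left(2 - \frac{8}{\left(-1\right) 5}\right)} = \frac{1}{- \frac{8}{-5} \left(2 - \frac{8}{-5}\right)} = \frac{1}{\left(-8\right) \left(- \frac{1}{5}\right) \left(2 - - \frac{8}{5}\right)} = \frac{1}{\frac{8}{5} \left(2 + \frac{8}{5}\right)} = \frac{1}{\frac{8}{5} \cdot \frac{18}{5}} = \frac{1}{\frac{144}{25}} = \frac{25}{144}$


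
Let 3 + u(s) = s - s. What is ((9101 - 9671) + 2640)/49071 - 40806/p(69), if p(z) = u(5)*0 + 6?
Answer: -111243267/16357 ≈ -6801.0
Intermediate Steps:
u(s) = -3 (u(s) = -3 + (s - s) = -3 + 0 = -3)
p(z) = 6 (p(z) = -3*0 + 6 = 0 + 6 = 6)
((9101 - 9671) + 2640)/49071 - 40806/p(69) = ((9101 - 9671) + 2640)/49071 - 40806/6 = (-570 + 2640)*(1/49071) - 40806*1/6 = 2070*(1/49071) - 6801 = 690/16357 - 6801 = -111243267/16357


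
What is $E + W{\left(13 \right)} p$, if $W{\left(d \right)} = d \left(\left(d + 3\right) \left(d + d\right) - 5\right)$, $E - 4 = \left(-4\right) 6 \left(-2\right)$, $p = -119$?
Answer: $-635765$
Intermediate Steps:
$E = 52$ ($E = 4 + \left(-4\right) 6 \left(-2\right) = 4 - -48 = 4 + 48 = 52$)
$W{\left(d \right)} = d \left(-5 + 2 d \left(3 + d\right)\right)$ ($W{\left(d \right)} = d \left(\left(3 + d\right) 2 d - 5\right) = d \left(2 d \left(3 + d\right) - 5\right) = d \left(-5 + 2 d \left(3 + d\right)\right)$)
$E + W{\left(13 \right)} p = 52 + 13 \left(-5 + 2 \cdot 13^{2} + 6 \cdot 13\right) \left(-119\right) = 52 + 13 \left(-5 + 2 \cdot 169 + 78\right) \left(-119\right) = 52 + 13 \left(-5 + 338 + 78\right) \left(-119\right) = 52 + 13 \cdot 411 \left(-119\right) = 52 + 5343 \left(-119\right) = 52 - 635817 = -635765$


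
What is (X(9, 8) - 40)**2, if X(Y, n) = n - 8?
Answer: 1600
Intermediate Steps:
X(Y, n) = -8 + n
(X(9, 8) - 40)**2 = ((-8 + 8) - 40)**2 = (0 - 40)**2 = (-40)**2 = 1600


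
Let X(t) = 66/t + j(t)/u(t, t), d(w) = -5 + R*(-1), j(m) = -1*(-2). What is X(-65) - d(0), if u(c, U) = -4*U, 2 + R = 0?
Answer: 259/130 ≈ 1.9923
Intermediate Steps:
R = -2 (R = -2 + 0 = -2)
j(m) = 2
d(w) = -3 (d(w) = -5 - 2*(-1) = -5 + 2 = -3)
X(t) = 131/(2*t) (X(t) = 66/t + 2/((-4*t)) = 66/t + 2*(-1/(4*t)) = 66/t - 1/(2*t) = 131/(2*t))
X(-65) - d(0) = (131/2)/(-65) - 1*(-3) = (131/2)*(-1/65) + 3 = -131/130 + 3 = 259/130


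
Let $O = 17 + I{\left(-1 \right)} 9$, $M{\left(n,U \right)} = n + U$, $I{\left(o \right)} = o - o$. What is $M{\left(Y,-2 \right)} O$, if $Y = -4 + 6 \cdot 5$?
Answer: $408$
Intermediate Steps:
$I{\left(o \right)} = 0$
$Y = 26$ ($Y = -4 + 30 = 26$)
$M{\left(n,U \right)} = U + n$
$O = 17$ ($O = 17 + 0 \cdot 9 = 17 + 0 = 17$)
$M{\left(Y,-2 \right)} O = \left(-2 + 26\right) 17 = 24 \cdot 17 = 408$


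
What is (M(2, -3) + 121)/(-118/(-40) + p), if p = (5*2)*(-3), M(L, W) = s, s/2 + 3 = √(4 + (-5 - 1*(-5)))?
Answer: -2380/541 ≈ -4.3993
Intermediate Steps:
s = -2 (s = -6 + 2*√(4 + (-5 - 1*(-5))) = -6 + 2*√(4 + (-5 + 5)) = -6 + 2*√(4 + 0) = -6 + 2*√4 = -6 + 2*2 = -6 + 4 = -2)
M(L, W) = -2
p = -30 (p = 10*(-3) = -30)
(M(2, -3) + 121)/(-118/(-40) + p) = (-2 + 121)/(-118/(-40) - 30) = 119/(-118*(-1/40) - 30) = 119/(59/20 - 30) = 119/(-541/20) = 119*(-20/541) = -2380/541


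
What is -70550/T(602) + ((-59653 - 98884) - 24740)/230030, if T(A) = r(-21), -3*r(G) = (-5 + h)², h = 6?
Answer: 48685666223/230030 ≈ 2.1165e+5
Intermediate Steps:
r(G) = -⅓ (r(G) = -(-5 + 6)²/3 = -⅓*1² = -⅓*1 = -⅓)
T(A) = -⅓
-70550/T(602) + ((-59653 - 98884) - 24740)/230030 = -70550/(-⅓) + ((-59653 - 98884) - 24740)/230030 = -70550*(-3) + (-158537 - 24740)*(1/230030) = 211650 - 183277*1/230030 = 211650 - 183277/230030 = 48685666223/230030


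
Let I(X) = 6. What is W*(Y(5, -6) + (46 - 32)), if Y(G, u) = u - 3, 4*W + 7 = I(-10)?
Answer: -5/4 ≈ -1.2500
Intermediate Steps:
W = -1/4 (W = -7/4 + (1/4)*6 = -7/4 + 3/2 = -1/4 ≈ -0.25000)
Y(G, u) = -3 + u
W*(Y(5, -6) + (46 - 32)) = -((-3 - 6) + (46 - 32))/4 = -(-9 + 14)/4 = -1/4*5 = -5/4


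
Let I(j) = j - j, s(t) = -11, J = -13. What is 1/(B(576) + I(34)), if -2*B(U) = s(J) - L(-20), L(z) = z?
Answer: -2/9 ≈ -0.22222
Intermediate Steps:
I(j) = 0
B(U) = -9/2 (B(U) = -(-11 - 1*(-20))/2 = -(-11 + 20)/2 = -½*9 = -9/2)
1/(B(576) + I(34)) = 1/(-9/2 + 0) = 1/(-9/2) = -2/9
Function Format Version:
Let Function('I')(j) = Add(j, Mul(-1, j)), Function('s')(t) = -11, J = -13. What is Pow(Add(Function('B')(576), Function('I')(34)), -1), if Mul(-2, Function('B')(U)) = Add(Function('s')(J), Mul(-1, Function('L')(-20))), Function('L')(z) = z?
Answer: Rational(-2, 9) ≈ -0.22222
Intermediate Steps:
Function('I')(j) = 0
Function('B')(U) = Rational(-9, 2) (Function('B')(U) = Mul(Rational(-1, 2), Add(-11, Mul(-1, -20))) = Mul(Rational(-1, 2), Add(-11, 20)) = Mul(Rational(-1, 2), 9) = Rational(-9, 2))
Pow(Add(Function('B')(576), Function('I')(34)), -1) = Pow(Add(Rational(-9, 2), 0), -1) = Pow(Rational(-9, 2), -1) = Rational(-2, 9)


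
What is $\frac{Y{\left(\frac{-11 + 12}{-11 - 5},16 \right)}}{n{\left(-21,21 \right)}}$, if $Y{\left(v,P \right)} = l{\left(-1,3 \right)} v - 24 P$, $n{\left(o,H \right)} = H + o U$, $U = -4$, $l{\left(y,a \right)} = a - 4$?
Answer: $- \frac{6143}{1680} \approx -3.6565$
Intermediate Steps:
$l{\left(y,a \right)} = -4 + a$
$n{\left(o,H \right)} = H - 4 o$ ($n{\left(o,H \right)} = H + o \left(-4\right) = H - 4 o$)
$Y{\left(v,P \right)} = - v - 24 P$ ($Y{\left(v,P \right)} = \left(-4 + 3\right) v - 24 P = - v - 24 P$)
$\frac{Y{\left(\frac{-11 + 12}{-11 - 5},16 \right)}}{n{\left(-21,21 \right)}} = \frac{- \frac{-11 + 12}{-11 - 5} - 384}{21 - -84} = \frac{- \frac{1}{-16} - 384}{21 + 84} = \frac{- \frac{1 \left(-1\right)}{16} - 384}{105} = \left(\left(-1\right) \left(- \frac{1}{16}\right) - 384\right) \frac{1}{105} = \left(\frac{1}{16} - 384\right) \frac{1}{105} = \left(- \frac{6143}{16}\right) \frac{1}{105} = - \frac{6143}{1680}$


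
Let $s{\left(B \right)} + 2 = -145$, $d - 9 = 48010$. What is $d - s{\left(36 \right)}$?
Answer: $48166$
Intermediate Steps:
$d = 48019$ ($d = 9 + 48010 = 48019$)
$s{\left(B \right)} = -147$ ($s{\left(B \right)} = -2 - 145 = -147$)
$d - s{\left(36 \right)} = 48019 - -147 = 48019 + 147 = 48166$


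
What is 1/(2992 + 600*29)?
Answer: 1/20392 ≈ 4.9039e-5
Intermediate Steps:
1/(2992 + 600*29) = 1/(2992 + 17400) = 1/20392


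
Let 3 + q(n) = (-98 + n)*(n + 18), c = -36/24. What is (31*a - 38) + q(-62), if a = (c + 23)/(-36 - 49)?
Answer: 1188497/170 ≈ 6991.2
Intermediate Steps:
c = -3/2 (c = -36*1/24 = -3/2 ≈ -1.5000)
q(n) = -3 + (-98 + n)*(18 + n) (q(n) = -3 + (-98 + n)*(n + 18) = -3 + (-98 + n)*(18 + n))
a = -43/170 (a = (-3/2 + 23)/(-36 - 49) = (43/2)/(-85) = (43/2)*(-1/85) = -43/170 ≈ -0.25294)
(31*a - 38) + q(-62) = (31*(-43/170) - 38) + (-1767 + (-62)² - 80*(-62)) = (-1333/170 - 38) + (-1767 + 3844 + 4960) = -7793/170 + 7037 = 1188497/170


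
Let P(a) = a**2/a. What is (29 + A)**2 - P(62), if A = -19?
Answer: 38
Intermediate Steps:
P(a) = a
(29 + A)**2 - P(62) = (29 - 19)**2 - 1*62 = 10**2 - 62 = 100 - 62 = 38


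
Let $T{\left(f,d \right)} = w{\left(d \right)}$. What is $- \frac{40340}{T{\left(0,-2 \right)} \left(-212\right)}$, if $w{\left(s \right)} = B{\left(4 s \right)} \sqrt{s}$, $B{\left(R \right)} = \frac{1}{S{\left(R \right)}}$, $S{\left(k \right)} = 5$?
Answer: $- \frac{50425 i \sqrt{2}}{106} \approx - 672.75 i$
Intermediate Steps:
$B{\left(R \right)} = \frac{1}{5}$
$w{\left(s \right)} = \frac{\sqrt{s}}{5}$
$T{\left(f,d \right)} = \frac{\sqrt{d}}{5}$
$- \frac{40340}{T{\left(0,-2 \right)} \left(-212\right)} = - \frac{40340}{\frac{\sqrt{-2}}{5} \left(-212\right)} = - \frac{40340}{\frac{i \sqrt{2}}{5} \left(-212\right)} = - \frac{40340}{\left(- \frac{212}{5}\right) i \sqrt{2}} = - 40340 \frac{5 i \sqrt{2}}{424} = - \frac{50425 i \sqrt{2}}{106}$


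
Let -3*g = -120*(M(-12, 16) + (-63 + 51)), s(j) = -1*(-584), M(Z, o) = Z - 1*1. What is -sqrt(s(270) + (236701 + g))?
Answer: -sqrt(236285) ≈ -486.09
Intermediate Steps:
M(Z, o) = -1 + Z (M(Z, o) = Z - 1 = -1 + Z)
s(j) = 584
g = -1000 (g = -(-40)*((-1 - 12) + (-63 + 51)) = -(-40)*(-13 - 12) = -(-40)*(-25) = -1/3*3000 = -1000)
-sqrt(s(270) + (236701 + g)) = -sqrt(584 + (236701 - 1000)) = -sqrt(584 + 235701) = -sqrt(236285)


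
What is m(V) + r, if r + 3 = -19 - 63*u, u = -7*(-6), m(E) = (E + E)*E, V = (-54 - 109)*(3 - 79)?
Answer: 306922420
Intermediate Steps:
V = 12388 (V = -163*(-76) = 12388)
m(E) = 2*E² (m(E) = (2*E)*E = 2*E²)
u = 42
r = -2668 (r = -3 + (-19 - 63*42) = -3 + (-19 - 2646) = -3 - 2665 = -2668)
m(V) + r = 2*12388² - 2668 = 2*153462544 - 2668 = 306925088 - 2668 = 306922420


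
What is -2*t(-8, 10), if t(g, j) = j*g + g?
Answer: 176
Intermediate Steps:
t(g, j) = g + g*j (t(g, j) = g*j + g = g + g*j)
-2*t(-8, 10) = -(-16)*(1 + 10) = -(-16)*11 = -2*(-88) = 176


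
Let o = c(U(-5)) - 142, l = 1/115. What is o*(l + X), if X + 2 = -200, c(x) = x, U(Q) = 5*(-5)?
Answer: 3879243/115 ≈ 33733.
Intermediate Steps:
l = 1/115 ≈ 0.0086956
U(Q) = -25
X = -202 (X = -2 - 200 = -202)
o = -167 (o = -25 - 142 = -167)
o*(l + X) = -167*(1/115 - 202) = -167*(-23229/115) = 3879243/115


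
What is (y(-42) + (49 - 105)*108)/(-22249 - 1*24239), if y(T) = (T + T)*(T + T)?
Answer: -42/1937 ≈ -0.021683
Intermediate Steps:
y(T) = 4*T**2 (y(T) = (2*T)*(2*T) = 4*T**2)
(y(-42) + (49 - 105)*108)/(-22249 - 1*24239) = (4*(-42)**2 + (49 - 105)*108)/(-22249 - 1*24239) = (4*1764 - 56*108)/(-22249 - 24239) = (7056 - 6048)/(-46488) = 1008*(-1/46488) = -42/1937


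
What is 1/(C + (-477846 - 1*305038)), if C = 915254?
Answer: 1/132370 ≈ 7.5546e-6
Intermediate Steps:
1/(C + (-477846 - 1*305038)) = 1/(915254 + (-477846 - 1*305038)) = 1/(915254 + (-477846 - 305038)) = 1/(915254 - 782884) = 1/132370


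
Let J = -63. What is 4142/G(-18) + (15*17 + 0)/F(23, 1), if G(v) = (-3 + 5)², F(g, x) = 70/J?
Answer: 806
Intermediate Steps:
F(g, x) = -10/9 (F(g, x) = 70/(-63) = 70*(-1/63) = -10/9)
G(v) = 4 (G(v) = 2² = 4)
4142/G(-18) + (15*17 + 0)/F(23, 1) = 4142/4 + (15*17 + 0)/(-10/9) = 4142*(¼) + (255 + 0)*(-9/10) = 2071/2 + 255*(-9/10) = 2071/2 - 459/2 = 806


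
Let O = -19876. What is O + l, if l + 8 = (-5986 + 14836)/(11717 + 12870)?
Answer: -488879058/24587 ≈ -19884.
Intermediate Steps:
l = -187846/24587 (l = -8 + (-5986 + 14836)/(11717 + 12870) = -8 + 8850/24587 = -187846/24587 ≈ -7.6401)
O + l = -19876 - 187846/24587 = -488879058/24587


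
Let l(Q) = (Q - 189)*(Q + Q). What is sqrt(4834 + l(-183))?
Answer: sqrt(140986) ≈ 375.48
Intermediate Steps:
l(Q) = 2*Q*(-189 + Q) (l(Q) = (-189 + Q)*(2*Q) = 2*Q*(-189 + Q))
sqrt(4834 + l(-183)) = sqrt(4834 + 2*(-183)*(-189 - 183)) = sqrt(4834 + 2*(-183)*(-372)) = sqrt(4834 + 136152) = sqrt(140986)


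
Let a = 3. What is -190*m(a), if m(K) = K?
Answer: -570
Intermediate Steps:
-190*m(a) = -190*3 = -570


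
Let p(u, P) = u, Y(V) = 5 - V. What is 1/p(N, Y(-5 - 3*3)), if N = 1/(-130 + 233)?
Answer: 103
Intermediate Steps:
N = 1/103 ≈ 0.0097087
1/p(N, Y(-5 - 3*3)) = 1/(1/103) = 103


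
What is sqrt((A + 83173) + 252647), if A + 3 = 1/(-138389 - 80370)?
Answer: sqrt(16070690470482418)/218759 ≈ 579.50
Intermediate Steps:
A = -656278/218759 (A = -3 + 1/(-138389 - 80370) = -3 + 1/(-218759) = -3 - 1/218759 = -656278/218759 ≈ -3.0000)
sqrt((A + 83173) + 252647) = sqrt((-656278/218759 + 83173) + 252647) = sqrt(18194186029/218759 + 252647) = sqrt(73462991102/218759) = sqrt(16070690470482418)/218759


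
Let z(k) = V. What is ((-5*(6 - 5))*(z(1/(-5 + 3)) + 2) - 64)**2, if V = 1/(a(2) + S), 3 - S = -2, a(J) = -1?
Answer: 90601/16 ≈ 5662.6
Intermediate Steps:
S = 5 (S = 3 - 1*(-2) = 3 + 2 = 5)
V = 1/4 (V = 1/(-1 + 5) = 1/4 ≈ 0.25000)
z(k) = 1/4
((-5*(6 - 5))*(z(1/(-5 + 3)) + 2) - 64)**2 = ((-5*(6 - 5))*(1/4 + 2) - 64)**2 = (-5*1*(9/4) - 64)**2 = (-5*9/4 - 64)**2 = (-45/4 - 64)**2 = (-301/4)**2 = 90601/16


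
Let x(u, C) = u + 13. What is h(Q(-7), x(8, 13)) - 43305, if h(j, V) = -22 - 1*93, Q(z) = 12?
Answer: -43420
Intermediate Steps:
x(u, C) = 13 + u
h(j, V) = -115 (h(j, V) = -22 - 93 = -115)
h(Q(-7), x(8, 13)) - 43305 = -115 - 43305 = -43420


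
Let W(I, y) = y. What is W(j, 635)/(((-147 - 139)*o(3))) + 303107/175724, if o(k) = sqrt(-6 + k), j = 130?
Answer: 303107/175724 + 635*I*sqrt(3)/858 ≈ 1.7249 + 1.2819*I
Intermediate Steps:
W(j, 635)/(((-147 - 139)*o(3))) + 303107/175724 = 635/(((-147 - 139)*sqrt(-6 + 3))) + 303107/175724 = 635/((-286*I*sqrt(3))) + 303107*(1/175724) = 635/((-286*I*sqrt(3))) + 303107/175724 = 635*(I*sqrt(3)/858) + 303107/175724 = 635*I*sqrt(3)/858 + 303107/175724 = 303107/175724 + 635*I*sqrt(3)/858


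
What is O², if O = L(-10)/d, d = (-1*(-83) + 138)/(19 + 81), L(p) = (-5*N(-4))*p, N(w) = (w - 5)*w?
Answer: 32400000000/48841 ≈ 6.6338e+5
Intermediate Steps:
N(w) = w*(-5 + w) (N(w) = (-5 + w)*w = w*(-5 + w))
L(p) = -180*p (L(p) = (-(-20)*(-5 - 4))*p = (-(-20)*(-9))*p = (-5*36)*p = -180*p)
d = 221/100 (d = (83 + 138)/100 = 221*(1/100) = 221/100 ≈ 2.2100)
O = 180000/221 (O = (-180*(-10))/(221/100) = 1800*(100/221) = 180000/221 ≈ 814.48)
O² = (180000/221)² = 32400000000/48841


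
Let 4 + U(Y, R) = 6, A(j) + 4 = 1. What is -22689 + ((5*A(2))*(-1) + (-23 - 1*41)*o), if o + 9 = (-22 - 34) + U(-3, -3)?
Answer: -18642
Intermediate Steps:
A(j) = -3 (A(j) = -4 + 1 = -3)
U(Y, R) = 2 (U(Y, R) = -4 + 6 = 2)
o = -63 (o = -9 + ((-22 - 34) + 2) = -9 + (-56 + 2) = -9 - 54 = -63)
-22689 + ((5*A(2))*(-1) + (-23 - 1*41)*o) = -22689 + ((5*(-3))*(-1) + (-23 - 1*41)*(-63)) = -22689 + (-15*(-1) + (-23 - 41)*(-63)) = -22689 + (15 - 64*(-63)) = -22689 + (15 + 4032) = -22689 + 4047 = -18642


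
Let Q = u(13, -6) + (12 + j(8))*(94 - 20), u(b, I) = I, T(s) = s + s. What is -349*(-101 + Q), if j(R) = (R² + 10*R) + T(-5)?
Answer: -3733253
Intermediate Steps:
T(s) = 2*s
j(R) = -10 + R² + 10*R (j(R) = (R² + 10*R) + 2*(-5) = (R² + 10*R) - 10 = -10 + R² + 10*R)
Q = 10798 (Q = -6 + (12 + (-10 + 8² + 10*8))*(94 - 20) = -6 + (12 + (-10 + 64 + 80))*74 = -6 + (12 + 134)*74 = -6 + 146*74 = -6 + 10804 = 10798)
-349*(-101 + Q) = -349*(-101 + 10798) = -349*10697 = -3733253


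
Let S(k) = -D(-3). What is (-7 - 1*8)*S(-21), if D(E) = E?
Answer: -45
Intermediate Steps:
S(k) = 3 (S(k) = -1*(-3) = 3)
(-7 - 1*8)*S(-21) = (-7 - 1*8)*3 = (-7 - 8)*3 = -15*3 = -45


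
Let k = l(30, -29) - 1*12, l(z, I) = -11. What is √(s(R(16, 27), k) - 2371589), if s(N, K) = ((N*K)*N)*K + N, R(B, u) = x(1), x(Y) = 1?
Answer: 3*I*√263451 ≈ 1539.8*I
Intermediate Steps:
R(B, u) = 1
k = -23 (k = -11 - 1*12 = -11 - 12 = -23)
s(N, K) = N + K²*N² (s(N, K) = ((K*N)*N)*K + N = (K*N²)*K + N = K²*N² + N = N + K²*N²)
√(s(R(16, 27), k) - 2371589) = √(1*(1 + 1*(-23)²) - 2371589) = √(1*(1 + 1*529) - 2371589) = √(1*(1 + 529) - 2371589) = √(1*530 - 2371589) = √(530 - 2371589) = √(-2371059) = 3*I*√263451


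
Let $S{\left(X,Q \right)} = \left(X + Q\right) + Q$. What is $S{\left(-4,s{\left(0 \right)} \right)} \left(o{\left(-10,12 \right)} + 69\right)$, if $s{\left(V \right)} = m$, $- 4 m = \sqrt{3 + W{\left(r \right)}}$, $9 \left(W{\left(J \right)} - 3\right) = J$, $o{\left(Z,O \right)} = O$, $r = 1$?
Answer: $-324 - \frac{27 \sqrt{55}}{2} \approx -424.12$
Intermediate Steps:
$W{\left(J \right)} = 3 + \frac{J}{9}$
$m = - \frac{\sqrt{55}}{12}$ ($m = - \frac{\sqrt{3 + \left(3 + \frac{1}{9} \cdot 1\right)}}{4} = - \frac{\sqrt{3 + \left(3 + \frac{1}{9}\right)}}{4} = - \frac{\sqrt{3 + \frac{28}{9}}}{4} = - \frac{\sqrt{\frac{55}{9}}}{4} = - \frac{\frac{1}{3} \sqrt{55}}{4} = - \frac{\sqrt{55}}{12} \approx -0.61802$)
$s{\left(V \right)} = - \frac{\sqrt{55}}{12}$
$S{\left(X,Q \right)} = X + 2 Q$ ($S{\left(X,Q \right)} = \left(Q + X\right) + Q = X + 2 Q$)
$S{\left(-4,s{\left(0 \right)} \right)} \left(o{\left(-10,12 \right)} + 69\right) = \left(-4 + 2 \left(- \frac{\sqrt{55}}{12}\right)\right) \left(12 + 69\right) = \left(-4 - \frac{\sqrt{55}}{6}\right) 81 = -324 - \frac{27 \sqrt{55}}{2}$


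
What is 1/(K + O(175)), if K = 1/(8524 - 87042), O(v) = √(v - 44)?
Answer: 78518/807624998443 + 6165076324*√131/807624998443 ≈ 0.087371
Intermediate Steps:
O(v) = √(-44 + v)
K = -1/78518 (K = 1/(-78518) = -1/78518 ≈ -1.2736e-5)
1/(K + O(175)) = 1/(-1/78518 + √(-44 + 175)) = 1/(-1/78518 + √131)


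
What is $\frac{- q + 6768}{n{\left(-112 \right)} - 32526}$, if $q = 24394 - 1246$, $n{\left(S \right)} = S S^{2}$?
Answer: $\frac{8190}{718727} \approx 0.011395$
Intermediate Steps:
$n{\left(S \right)} = S^{3}$
$q = 23148$ ($q = 24394 - 1246 = 23148$)
$\frac{- q + 6768}{n{\left(-112 \right)} - 32526} = \frac{\left(-1\right) 23148 + 6768}{\left(-112\right)^{3} - 32526} = \frac{-23148 + 6768}{-1404928 - 32526} = - \frac{16380}{-1437454} = \left(-16380\right) \left(- \frac{1}{1437454}\right) = \frac{8190}{718727}$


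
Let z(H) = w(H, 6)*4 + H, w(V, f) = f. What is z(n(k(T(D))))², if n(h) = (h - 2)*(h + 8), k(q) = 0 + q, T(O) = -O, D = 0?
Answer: 64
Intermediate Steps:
k(q) = q
n(h) = (-2 + h)*(8 + h)
z(H) = 24 + H (z(H) = 6*4 + H = 24 + H)
z(n(k(T(D))))² = (24 + (-16 + (-1*0)² + 6*(-1*0)))² = (24 + (-16 + 0² + 6*0))² = (24 + (-16 + 0 + 0))² = (24 - 16)² = 8² = 64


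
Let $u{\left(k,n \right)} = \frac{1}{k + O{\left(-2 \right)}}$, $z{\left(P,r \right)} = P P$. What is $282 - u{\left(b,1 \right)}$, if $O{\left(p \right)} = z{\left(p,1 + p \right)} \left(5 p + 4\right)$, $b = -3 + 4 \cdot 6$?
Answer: $\frac{847}{3} \approx 282.33$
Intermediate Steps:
$b = 21$ ($b = -3 + 24 = 21$)
$z{\left(P,r \right)} = P^{2}$
$O{\left(p \right)} = p^{2} \left(4 + 5 p\right)$ ($O{\left(p \right)} = p^{2} \left(5 p + 4\right) = p^{2} \left(4 + 5 p\right)$)
$u{\left(k,n \right)} = \frac{1}{-24 + k}$ ($u{\left(k,n \right)} = \frac{1}{k + \left(-2\right)^{2} \left(4 + 5 \left(-2\right)\right)} = \frac{1}{k + 4 \left(4 - 10\right)} = \frac{1}{k + 4 \left(-6\right)} = \frac{1}{k - 24} = \frac{1}{-24 + k}$)
$282 - u{\left(b,1 \right)} = 282 - \frac{1}{-24 + 21} = 282 - \frac{1}{-3} = 282 - - \frac{1}{3} = 282 + \frac{1}{3} = \frac{847}{3}$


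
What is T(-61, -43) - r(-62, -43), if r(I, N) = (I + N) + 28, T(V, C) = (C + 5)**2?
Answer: 1521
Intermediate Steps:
T(V, C) = (5 + C)**2
r(I, N) = 28 + I + N
T(-61, -43) - r(-62, -43) = (5 - 43)**2 - (28 - 62 - 43) = (-38)**2 - 1*(-77) = 1444 + 77 = 1521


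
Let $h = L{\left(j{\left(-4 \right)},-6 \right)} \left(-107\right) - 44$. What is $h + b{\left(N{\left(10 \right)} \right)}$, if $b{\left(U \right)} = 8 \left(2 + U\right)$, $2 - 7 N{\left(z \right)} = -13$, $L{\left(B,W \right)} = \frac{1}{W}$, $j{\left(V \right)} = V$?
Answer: $\frac{293}{42} \approx 6.9762$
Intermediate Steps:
$N{\left(z \right)} = \frac{15}{7}$ ($N{\left(z \right)} = \frac{2}{7} - - \frac{13}{7} = \frac{2}{7} + \frac{13}{7} = \frac{15}{7}$)
$h = - \frac{157}{6}$ ($h = \frac{1}{-6} \left(-107\right) - 44 = \left(- \frac{1}{6}\right) \left(-107\right) - 44 = \frac{107}{6} - 44 = - \frac{157}{6} \approx -26.167$)
$b{\left(U \right)} = 16 + 8 U$
$h + b{\left(N{\left(10 \right)} \right)} = - \frac{157}{6} + \left(16 + 8 \cdot \frac{15}{7}\right) = - \frac{157}{6} + \left(16 + \frac{120}{7}\right) = - \frac{157}{6} + \frac{232}{7} = \frac{293}{42}$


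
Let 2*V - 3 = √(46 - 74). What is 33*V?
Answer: 99/2 + 33*I*√7 ≈ 49.5 + 87.31*I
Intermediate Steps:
V = 3/2 + I*√7 (V = 3/2 + √(46 - 74)/2 = 3/2 + √(-28)/2 = 3/2 + (2*I*√7)/2 = 3/2 + I*√7 ≈ 1.5 + 2.6458*I)
33*V = 33*(3/2 + I*√7) = 99/2 + 33*I*√7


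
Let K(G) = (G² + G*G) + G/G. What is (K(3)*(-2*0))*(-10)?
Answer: 0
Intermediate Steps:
K(G) = 1 + 2*G² (K(G) = (G² + G²) + 1 = 2*G² + 1 = 1 + 2*G²)
(K(3)*(-2*0))*(-10) = ((1 + 2*3²)*(-2*0))*(-10) = ((1 + 2*9)*0)*(-10) = ((1 + 18)*0)*(-10) = (19*0)*(-10) = 0*(-10) = 0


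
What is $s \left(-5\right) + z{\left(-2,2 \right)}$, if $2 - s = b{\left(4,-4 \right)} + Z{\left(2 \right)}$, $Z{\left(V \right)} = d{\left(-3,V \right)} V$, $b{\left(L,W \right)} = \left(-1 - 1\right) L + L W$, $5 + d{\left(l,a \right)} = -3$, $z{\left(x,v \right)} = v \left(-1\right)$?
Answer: $-212$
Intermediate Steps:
$z{\left(x,v \right)} = - v$
$d{\left(l,a \right)} = -8$ ($d{\left(l,a \right)} = -5 - 3 = -8$)
$b{\left(L,W \right)} = - 2 L + L W$
$Z{\left(V \right)} = - 8 V$
$s = 42$ ($s = 2 - \left(4 \left(-2 - 4\right) - 16\right) = 2 - \left(4 \left(-6\right) - 16\right) = 2 - \left(-24 - 16\right) = 2 - -40 = 2 + 40 = 42$)
$s \left(-5\right) + z{\left(-2,2 \right)} = 42 \left(-5\right) - 2 = -210 - 2 = -212$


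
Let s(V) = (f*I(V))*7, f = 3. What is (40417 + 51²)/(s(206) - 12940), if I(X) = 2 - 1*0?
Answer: -21509/6449 ≈ -3.3352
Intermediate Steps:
I(X) = 2 (I(X) = 2 + 0 = 2)
s(V) = 42 (s(V) = (3*2)*7 = 6*7 = 42)
(40417 + 51²)/(s(206) - 12940) = (40417 + 51²)/(42 - 12940) = (40417 + 2601)/(-12898) = 43018*(-1/12898) = -21509/6449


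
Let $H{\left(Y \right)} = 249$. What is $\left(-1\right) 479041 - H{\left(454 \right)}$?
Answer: $-479290$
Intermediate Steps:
$\left(-1\right) 479041 - H{\left(454 \right)} = \left(-1\right) 479041 - 249 = -479041 - 249 = -479290$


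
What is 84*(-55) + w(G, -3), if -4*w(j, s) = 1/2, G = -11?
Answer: -36961/8 ≈ -4620.1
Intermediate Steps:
w(j, s) = -⅛ (w(j, s) = -¼/2 = -¼*½ = -⅛)
84*(-55) + w(G, -3) = 84*(-55) - ⅛ = -4620 - ⅛ = -36961/8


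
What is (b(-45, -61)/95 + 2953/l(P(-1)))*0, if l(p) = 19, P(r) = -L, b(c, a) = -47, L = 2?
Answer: 0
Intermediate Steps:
P(r) = -2 (P(r) = -1*2 = -2)
(b(-45, -61)/95 + 2953/l(P(-1)))*0 = (-47/95 + 2953/19)*0 = (14718/95)*0 = 0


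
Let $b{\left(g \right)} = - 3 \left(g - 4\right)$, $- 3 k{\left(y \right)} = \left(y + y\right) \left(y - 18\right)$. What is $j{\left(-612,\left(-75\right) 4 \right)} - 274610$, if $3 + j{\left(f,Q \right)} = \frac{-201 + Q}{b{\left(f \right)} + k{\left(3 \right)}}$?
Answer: $- \frac{171907905}{626} \approx -2.7461 \cdot 10^{5}$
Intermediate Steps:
$k{\left(y \right)} = - \frac{2 y \left(-18 + y\right)}{3}$ ($k{\left(y \right)} = - \frac{\left(y + y\right) \left(y - 18\right)}{3} = - \frac{2 y \left(-18 + y\right)}{3}$)
$b{\left(g \right)} = 12 - 3 g$ ($b{\left(g \right)} = - 3 \left(-4 + g\right) = 12 - 3 g$)
$j{\left(f,Q \right)} = -3 + \frac{-201 + Q}{42 - 3 f}$ ($j{\left(f,Q \right)} = -3 + \frac{-201 + Q}{\left(12 - 3 f\right) + \frac{2}{3} \cdot 3 \left(18 - 3\right)} = -3 + \frac{-201 + Q}{\left(12 - 3 f\right) + \frac{2}{3} \cdot 3 \cdot 15} = -3 + \frac{-201 + Q}{\left(12 - 3 f\right) + 30} = -3 + \frac{-201 + Q}{42 - 3 f}$)
$j{\left(-612,\left(-75\right) 4 \right)} - 274610 = \frac{327 - \left(-75\right) 4 - -5508}{3 \left(-14 - 612\right)} - 274610 = \frac{327 - -300 + 5508}{3 \left(-626\right)} - 274610 = \frac{1}{3} \left(- \frac{1}{626}\right) \left(327 + 300 + 5508\right) - 274610 = \frac{1}{3} \left(- \frac{1}{626}\right) 6135 - 274610 = - \frac{2045}{626} - 274610 = - \frac{171907905}{626}$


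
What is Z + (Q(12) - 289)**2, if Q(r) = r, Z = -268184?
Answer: -191455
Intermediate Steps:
Z + (Q(12) - 289)**2 = -268184 + (12 - 289)**2 = -268184 + (-277)**2 = -268184 + 76729 = -191455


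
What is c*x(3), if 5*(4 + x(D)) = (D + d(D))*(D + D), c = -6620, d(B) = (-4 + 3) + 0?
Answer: 10592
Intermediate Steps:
d(B) = -1 (d(B) = -1 + 0 = -1)
x(D) = -4 + 2*D*(-1 + D)/5 (x(D) = -4 + ((D - 1)*(D + D))/5 = -4 + ((-1 + D)*(2*D))/5 = -4 + (2*D*(-1 + D))/5 = -4 + 2*D*(-1 + D)/5)
c*x(3) = -6620*(-4 - ⅖*3 + (⅖)*3²) = -6620*(-4 - 6/5 + (⅖)*9) = -6620*(-4 - 6/5 + 18/5) = -6620*(-8/5) = 10592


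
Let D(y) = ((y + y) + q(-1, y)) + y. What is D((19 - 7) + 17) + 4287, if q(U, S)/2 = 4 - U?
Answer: 4384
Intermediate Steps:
q(U, S) = 8 - 2*U (q(U, S) = 2*(4 - U) = 8 - 2*U)
D(y) = 10 + 3*y (D(y) = ((y + y) + (8 - 2*(-1))) + y = (2*y + (8 + 2)) + y = (2*y + 10) + y = (10 + 2*y) + y = 10 + 3*y)
D((19 - 7) + 17) + 4287 = (10 + 3*((19 - 7) + 17)) + 4287 = (10 + 3*(12 + 17)) + 4287 = (10 + 3*29) + 4287 = (10 + 87) + 4287 = 97 + 4287 = 4384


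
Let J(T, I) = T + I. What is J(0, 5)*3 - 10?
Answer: 5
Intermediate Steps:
J(T, I) = I + T
J(0, 5)*3 - 10 = (5 + 0)*3 - 10 = 5*3 - 10 = 15 - 10 = 5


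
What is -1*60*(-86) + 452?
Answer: 5612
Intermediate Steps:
-1*60*(-86) + 452 = -60*(-86) + 452 = 5160 + 452 = 5612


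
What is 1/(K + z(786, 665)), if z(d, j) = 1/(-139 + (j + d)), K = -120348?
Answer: -1312/157896575 ≈ -8.3092e-6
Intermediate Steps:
z(d, j) = 1/(-139 + d + j) (z(d, j) = 1/(-139 + (d + j)) = 1/(-139 + d + j))
1/(K + z(786, 665)) = 1/(-120348 + 1/(-139 + 786 + 665)) = 1/(-120348 + 1/1312) = 1/(-157896575/1312) = -1312/157896575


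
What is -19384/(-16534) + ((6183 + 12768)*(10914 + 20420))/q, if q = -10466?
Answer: -2454465537403/43261211 ≈ -56736.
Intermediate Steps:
-19384/(-16534) + ((6183 + 12768)*(10914 + 20420))/q = -19384/(-16534) + ((6183 + 12768)*(10914 + 20420))/(-10466) = -19384*(-1/16534) + (18951*31334)*(-1/10466) = 9692/8267 + 593810634*(-1/10466) = 9692/8267 - 296905317/5233 = -2454465537403/43261211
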